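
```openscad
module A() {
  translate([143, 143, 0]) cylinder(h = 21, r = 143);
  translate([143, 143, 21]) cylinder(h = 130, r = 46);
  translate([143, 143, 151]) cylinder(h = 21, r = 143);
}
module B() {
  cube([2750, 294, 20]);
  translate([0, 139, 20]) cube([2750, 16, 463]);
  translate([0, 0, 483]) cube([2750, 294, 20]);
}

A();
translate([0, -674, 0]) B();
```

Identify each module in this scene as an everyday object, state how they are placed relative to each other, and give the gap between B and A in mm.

A is a spool. B is an I-beam. The I-beam is on the floor beside the spool on its −y side. The gap between the I-beam and the spool is 380 mm.

The I-beam's nearest face is 380 mm from the spool's −y face.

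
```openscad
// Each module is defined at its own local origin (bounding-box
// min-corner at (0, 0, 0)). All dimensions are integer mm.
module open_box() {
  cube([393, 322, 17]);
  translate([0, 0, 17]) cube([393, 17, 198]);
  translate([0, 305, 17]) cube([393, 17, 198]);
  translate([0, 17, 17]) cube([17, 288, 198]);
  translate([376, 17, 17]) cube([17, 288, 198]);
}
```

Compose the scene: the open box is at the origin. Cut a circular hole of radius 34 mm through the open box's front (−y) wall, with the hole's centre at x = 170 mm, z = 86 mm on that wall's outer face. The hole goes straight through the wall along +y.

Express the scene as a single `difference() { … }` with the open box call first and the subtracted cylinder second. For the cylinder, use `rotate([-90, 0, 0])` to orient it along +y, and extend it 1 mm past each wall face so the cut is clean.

difference() {
  open_box();
  translate([170, -1, 86]) rotate([-90, 0, 0]) cylinder(h = 19, r = 34);
}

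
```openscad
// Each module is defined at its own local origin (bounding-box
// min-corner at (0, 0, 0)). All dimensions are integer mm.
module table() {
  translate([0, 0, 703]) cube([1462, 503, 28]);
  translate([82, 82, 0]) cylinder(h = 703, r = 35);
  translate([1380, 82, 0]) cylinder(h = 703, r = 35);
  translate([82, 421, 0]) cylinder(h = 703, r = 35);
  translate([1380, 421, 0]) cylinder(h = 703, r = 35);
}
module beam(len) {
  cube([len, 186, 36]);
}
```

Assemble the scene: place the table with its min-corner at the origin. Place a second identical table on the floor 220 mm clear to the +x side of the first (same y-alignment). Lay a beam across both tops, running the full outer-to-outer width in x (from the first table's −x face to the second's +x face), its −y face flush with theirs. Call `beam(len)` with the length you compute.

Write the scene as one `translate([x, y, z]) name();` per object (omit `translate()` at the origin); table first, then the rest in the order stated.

table();
translate([1682, 0, 0]) table();
translate([0, 0, 731]) beam(3144);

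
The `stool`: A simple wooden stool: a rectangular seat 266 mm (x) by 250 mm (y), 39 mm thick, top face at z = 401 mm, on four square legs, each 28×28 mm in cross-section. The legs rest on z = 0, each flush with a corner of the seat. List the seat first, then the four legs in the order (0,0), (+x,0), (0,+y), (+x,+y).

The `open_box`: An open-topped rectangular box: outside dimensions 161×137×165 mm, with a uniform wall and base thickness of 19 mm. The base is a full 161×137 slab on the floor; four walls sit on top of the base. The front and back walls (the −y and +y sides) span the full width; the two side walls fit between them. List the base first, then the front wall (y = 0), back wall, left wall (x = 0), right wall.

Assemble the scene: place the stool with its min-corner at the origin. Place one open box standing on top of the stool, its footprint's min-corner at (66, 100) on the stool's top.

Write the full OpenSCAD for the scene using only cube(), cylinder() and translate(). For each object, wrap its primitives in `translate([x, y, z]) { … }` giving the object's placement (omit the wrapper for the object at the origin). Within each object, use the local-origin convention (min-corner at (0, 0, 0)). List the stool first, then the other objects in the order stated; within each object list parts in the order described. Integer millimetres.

translate([0, 0, 362]) cube([266, 250, 39]);
cube([28, 28, 362]);
translate([238, 0, 0]) cube([28, 28, 362]);
translate([0, 222, 0]) cube([28, 28, 362]);
translate([238, 222, 0]) cube([28, 28, 362]);
translate([66, 100, 401]) {
  cube([161, 137, 19]);
  translate([0, 0, 19]) cube([161, 19, 146]);
  translate([0, 118, 19]) cube([161, 19, 146]);
  translate([0, 19, 19]) cube([19, 99, 146]);
  translate([142, 19, 19]) cube([19, 99, 146]);
}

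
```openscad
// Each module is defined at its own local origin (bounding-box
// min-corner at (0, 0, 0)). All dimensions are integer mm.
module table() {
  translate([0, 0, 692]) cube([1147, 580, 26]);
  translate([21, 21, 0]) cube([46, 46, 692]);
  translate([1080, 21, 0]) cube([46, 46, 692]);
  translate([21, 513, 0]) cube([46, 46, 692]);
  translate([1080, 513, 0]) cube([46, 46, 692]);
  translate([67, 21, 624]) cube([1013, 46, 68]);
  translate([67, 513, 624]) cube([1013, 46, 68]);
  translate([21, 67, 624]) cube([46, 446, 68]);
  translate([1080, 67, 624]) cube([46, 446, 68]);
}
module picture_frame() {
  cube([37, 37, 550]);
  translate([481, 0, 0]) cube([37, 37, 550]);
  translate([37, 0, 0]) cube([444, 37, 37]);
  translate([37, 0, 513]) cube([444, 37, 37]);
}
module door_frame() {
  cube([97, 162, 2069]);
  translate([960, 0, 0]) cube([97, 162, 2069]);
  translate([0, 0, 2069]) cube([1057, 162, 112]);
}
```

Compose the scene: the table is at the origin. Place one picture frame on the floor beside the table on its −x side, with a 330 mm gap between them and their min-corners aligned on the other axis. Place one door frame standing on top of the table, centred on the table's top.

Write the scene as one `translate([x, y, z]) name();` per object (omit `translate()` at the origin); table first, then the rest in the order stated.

table();
translate([-848, 0, 0]) picture_frame();
translate([45, 209, 718]) door_frame();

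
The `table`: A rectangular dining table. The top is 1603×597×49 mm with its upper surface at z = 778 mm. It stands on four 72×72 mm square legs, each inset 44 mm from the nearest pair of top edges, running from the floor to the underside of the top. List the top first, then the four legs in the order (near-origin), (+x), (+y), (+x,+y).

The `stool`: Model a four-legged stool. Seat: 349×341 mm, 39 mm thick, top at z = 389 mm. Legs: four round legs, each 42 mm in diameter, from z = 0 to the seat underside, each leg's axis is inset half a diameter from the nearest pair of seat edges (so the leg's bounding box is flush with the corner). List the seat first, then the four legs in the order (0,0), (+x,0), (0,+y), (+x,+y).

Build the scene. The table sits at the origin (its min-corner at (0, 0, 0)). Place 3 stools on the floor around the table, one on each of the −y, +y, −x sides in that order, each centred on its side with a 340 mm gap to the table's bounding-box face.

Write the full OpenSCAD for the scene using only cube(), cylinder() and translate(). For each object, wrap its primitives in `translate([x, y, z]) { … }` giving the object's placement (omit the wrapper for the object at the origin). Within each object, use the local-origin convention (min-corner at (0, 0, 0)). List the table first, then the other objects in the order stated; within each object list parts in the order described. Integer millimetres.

translate([0, 0, 729]) cube([1603, 597, 49]);
translate([44, 44, 0]) cube([72, 72, 729]);
translate([1487, 44, 0]) cube([72, 72, 729]);
translate([44, 481, 0]) cube([72, 72, 729]);
translate([1487, 481, 0]) cube([72, 72, 729]);
translate([627, -681, 0]) {
  translate([0, 0, 350]) cube([349, 341, 39]);
  translate([21, 21, 0]) cylinder(h = 350, r = 21);
  translate([328, 21, 0]) cylinder(h = 350, r = 21);
  translate([21, 320, 0]) cylinder(h = 350, r = 21);
  translate([328, 320, 0]) cylinder(h = 350, r = 21);
}
translate([627, 937, 0]) {
  translate([0, 0, 350]) cube([349, 341, 39]);
  translate([21, 21, 0]) cylinder(h = 350, r = 21);
  translate([328, 21, 0]) cylinder(h = 350, r = 21);
  translate([21, 320, 0]) cylinder(h = 350, r = 21);
  translate([328, 320, 0]) cylinder(h = 350, r = 21);
}
translate([-689, 128, 0]) {
  translate([0, 0, 350]) cube([349, 341, 39]);
  translate([21, 21, 0]) cylinder(h = 350, r = 21);
  translate([328, 21, 0]) cylinder(h = 350, r = 21);
  translate([21, 320, 0]) cylinder(h = 350, r = 21);
  translate([328, 320, 0]) cylinder(h = 350, r = 21);
}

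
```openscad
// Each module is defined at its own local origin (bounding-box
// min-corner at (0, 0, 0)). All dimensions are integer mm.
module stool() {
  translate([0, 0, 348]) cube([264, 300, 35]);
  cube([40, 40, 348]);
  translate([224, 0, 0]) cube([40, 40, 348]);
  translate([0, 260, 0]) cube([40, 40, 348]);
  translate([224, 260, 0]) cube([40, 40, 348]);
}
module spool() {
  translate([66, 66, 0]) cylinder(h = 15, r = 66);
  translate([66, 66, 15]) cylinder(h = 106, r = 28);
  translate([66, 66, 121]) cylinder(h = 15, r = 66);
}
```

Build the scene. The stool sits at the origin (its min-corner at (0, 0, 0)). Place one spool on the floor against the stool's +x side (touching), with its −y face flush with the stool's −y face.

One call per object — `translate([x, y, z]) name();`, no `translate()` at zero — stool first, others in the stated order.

stool();
translate([264, 0, 0]) spool();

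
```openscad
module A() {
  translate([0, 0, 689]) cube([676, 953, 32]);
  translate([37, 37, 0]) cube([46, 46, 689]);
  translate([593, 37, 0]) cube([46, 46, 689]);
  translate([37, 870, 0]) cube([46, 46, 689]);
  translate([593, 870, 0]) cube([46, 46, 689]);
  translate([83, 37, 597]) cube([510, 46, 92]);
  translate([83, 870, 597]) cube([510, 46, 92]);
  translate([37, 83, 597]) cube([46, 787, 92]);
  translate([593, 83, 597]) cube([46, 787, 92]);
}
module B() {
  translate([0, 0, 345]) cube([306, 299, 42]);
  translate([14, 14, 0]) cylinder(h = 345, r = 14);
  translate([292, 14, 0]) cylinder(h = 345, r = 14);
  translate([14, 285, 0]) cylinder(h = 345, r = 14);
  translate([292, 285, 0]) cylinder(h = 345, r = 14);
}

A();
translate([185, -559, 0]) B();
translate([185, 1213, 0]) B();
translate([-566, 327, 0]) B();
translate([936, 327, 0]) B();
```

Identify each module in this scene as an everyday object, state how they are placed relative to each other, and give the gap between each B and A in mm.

A is a table. B is a stool. Four stools sit around the table at the −y, +y, −x, +x sides. The gap between each stool and the table is 260 mm.

Each stool's nearest face is 260 mm from the table's bounding box.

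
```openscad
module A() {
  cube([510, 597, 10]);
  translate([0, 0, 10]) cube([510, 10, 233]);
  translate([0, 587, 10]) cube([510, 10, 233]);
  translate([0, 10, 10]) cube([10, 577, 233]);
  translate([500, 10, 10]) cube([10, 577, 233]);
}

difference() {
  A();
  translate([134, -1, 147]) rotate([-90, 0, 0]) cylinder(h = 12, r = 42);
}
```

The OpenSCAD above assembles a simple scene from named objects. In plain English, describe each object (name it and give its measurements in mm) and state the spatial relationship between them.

A is an open storage box with external size 510×597×243 mm and wall thickness 10 mm (the base is also 10 mm thick). The base covers the whole footprint; the four walls stand on the base, with the y-facing walls full-width and the x-facing walls fitting between their inner faces.

The open box has a circular hole of radius 42 mm through its front wall, centred at (x = 134, z = 147).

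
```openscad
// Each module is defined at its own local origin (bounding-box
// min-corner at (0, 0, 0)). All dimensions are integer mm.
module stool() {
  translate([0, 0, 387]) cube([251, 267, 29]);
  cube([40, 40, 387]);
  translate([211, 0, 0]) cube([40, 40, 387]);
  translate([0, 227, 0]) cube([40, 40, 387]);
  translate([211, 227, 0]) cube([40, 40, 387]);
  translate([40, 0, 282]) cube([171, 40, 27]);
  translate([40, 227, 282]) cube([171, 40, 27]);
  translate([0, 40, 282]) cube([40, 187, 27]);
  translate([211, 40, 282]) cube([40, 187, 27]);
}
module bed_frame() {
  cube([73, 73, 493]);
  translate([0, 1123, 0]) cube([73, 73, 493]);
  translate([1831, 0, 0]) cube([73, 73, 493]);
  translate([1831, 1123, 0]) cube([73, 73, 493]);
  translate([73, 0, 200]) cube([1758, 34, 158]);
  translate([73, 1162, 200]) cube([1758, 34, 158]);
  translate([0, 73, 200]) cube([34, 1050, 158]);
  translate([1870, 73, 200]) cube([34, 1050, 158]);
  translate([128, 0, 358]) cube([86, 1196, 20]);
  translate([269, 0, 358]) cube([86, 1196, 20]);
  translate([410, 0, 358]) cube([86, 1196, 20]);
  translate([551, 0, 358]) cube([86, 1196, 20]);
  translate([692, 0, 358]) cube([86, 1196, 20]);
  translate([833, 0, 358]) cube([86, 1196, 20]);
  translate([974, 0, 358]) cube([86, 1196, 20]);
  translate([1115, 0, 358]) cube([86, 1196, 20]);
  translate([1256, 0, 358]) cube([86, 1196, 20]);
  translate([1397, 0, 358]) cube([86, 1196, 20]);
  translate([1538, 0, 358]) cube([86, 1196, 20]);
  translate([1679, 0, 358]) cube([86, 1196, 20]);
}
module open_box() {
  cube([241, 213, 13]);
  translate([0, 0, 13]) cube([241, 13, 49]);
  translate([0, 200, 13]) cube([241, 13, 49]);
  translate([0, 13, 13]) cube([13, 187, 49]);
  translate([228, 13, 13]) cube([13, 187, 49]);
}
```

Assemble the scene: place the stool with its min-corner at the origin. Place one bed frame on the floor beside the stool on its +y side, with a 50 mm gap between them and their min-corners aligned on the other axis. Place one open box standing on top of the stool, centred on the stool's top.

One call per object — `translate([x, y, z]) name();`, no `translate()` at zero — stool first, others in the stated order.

stool();
translate([0, 317, 0]) bed_frame();
translate([5, 27, 416]) open_box();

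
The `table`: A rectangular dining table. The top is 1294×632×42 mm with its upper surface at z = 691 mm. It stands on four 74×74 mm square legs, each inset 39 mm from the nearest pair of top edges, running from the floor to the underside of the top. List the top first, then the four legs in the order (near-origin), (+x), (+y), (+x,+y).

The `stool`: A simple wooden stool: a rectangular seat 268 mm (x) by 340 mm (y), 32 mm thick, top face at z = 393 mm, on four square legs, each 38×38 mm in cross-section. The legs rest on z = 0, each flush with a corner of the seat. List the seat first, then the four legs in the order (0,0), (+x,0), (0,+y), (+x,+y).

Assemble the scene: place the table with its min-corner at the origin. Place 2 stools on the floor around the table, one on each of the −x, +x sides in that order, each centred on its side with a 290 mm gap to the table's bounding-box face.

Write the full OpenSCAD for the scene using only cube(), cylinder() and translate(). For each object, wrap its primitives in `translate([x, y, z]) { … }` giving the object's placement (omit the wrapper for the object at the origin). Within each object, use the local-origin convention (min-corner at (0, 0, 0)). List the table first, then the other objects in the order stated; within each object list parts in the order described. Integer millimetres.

translate([0, 0, 649]) cube([1294, 632, 42]);
translate([39, 39, 0]) cube([74, 74, 649]);
translate([1181, 39, 0]) cube([74, 74, 649]);
translate([39, 519, 0]) cube([74, 74, 649]);
translate([1181, 519, 0]) cube([74, 74, 649]);
translate([-558, 146, 0]) {
  translate([0, 0, 361]) cube([268, 340, 32]);
  cube([38, 38, 361]);
  translate([230, 0, 0]) cube([38, 38, 361]);
  translate([0, 302, 0]) cube([38, 38, 361]);
  translate([230, 302, 0]) cube([38, 38, 361]);
}
translate([1584, 146, 0]) {
  translate([0, 0, 361]) cube([268, 340, 32]);
  cube([38, 38, 361]);
  translate([230, 0, 0]) cube([38, 38, 361]);
  translate([0, 302, 0]) cube([38, 38, 361]);
  translate([230, 302, 0]) cube([38, 38, 361]);
}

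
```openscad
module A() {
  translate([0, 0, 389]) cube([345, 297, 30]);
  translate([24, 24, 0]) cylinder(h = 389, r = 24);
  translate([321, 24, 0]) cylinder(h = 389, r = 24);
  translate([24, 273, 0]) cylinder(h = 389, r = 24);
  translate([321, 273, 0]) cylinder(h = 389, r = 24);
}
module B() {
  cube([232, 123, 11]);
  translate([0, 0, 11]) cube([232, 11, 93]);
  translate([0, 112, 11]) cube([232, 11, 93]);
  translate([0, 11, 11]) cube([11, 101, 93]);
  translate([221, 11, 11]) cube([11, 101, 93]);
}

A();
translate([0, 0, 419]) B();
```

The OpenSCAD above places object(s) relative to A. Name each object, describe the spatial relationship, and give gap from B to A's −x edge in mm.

The open box's min-x is at 0; the stool's min-x is 0; gap = 0 mm.

A is a stool. B is an open box. The open box is on top of the stool. The gap from the open box to the stool's −x edge is 0 mm.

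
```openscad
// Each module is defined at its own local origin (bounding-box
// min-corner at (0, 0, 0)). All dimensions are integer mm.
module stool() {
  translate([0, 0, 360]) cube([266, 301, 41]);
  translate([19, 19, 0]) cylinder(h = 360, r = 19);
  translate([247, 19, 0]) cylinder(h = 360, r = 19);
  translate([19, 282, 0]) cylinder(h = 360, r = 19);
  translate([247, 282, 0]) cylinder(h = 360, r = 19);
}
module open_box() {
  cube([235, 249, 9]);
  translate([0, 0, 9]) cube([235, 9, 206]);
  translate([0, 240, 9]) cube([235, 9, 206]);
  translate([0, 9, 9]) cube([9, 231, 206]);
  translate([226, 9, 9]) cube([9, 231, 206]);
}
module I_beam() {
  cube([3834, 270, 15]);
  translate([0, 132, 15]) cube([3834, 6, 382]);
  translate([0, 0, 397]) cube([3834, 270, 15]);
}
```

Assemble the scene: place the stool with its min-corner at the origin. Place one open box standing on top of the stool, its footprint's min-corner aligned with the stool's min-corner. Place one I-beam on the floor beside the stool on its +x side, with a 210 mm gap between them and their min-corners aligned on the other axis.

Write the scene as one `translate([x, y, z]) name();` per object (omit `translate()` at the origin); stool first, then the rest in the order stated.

stool();
translate([0, 0, 401]) open_box();
translate([476, 0, 0]) I_beam();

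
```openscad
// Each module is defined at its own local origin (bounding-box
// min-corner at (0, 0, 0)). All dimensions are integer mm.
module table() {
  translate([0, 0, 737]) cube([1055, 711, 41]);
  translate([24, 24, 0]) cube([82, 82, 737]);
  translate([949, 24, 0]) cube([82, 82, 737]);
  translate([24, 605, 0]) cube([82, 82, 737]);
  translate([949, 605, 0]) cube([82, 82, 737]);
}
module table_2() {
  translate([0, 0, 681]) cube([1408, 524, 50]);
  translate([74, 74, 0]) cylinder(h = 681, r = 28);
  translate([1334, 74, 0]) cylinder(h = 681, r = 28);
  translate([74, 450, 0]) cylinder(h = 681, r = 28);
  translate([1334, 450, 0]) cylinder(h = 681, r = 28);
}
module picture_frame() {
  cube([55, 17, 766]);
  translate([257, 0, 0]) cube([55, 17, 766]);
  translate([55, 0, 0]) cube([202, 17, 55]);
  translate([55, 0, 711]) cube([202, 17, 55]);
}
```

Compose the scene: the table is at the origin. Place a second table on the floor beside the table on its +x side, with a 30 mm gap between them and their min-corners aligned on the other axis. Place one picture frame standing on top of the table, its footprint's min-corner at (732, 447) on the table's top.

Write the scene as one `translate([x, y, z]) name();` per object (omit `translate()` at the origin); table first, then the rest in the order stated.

table();
translate([1085, 0, 0]) table_2();
translate([732, 447, 778]) picture_frame();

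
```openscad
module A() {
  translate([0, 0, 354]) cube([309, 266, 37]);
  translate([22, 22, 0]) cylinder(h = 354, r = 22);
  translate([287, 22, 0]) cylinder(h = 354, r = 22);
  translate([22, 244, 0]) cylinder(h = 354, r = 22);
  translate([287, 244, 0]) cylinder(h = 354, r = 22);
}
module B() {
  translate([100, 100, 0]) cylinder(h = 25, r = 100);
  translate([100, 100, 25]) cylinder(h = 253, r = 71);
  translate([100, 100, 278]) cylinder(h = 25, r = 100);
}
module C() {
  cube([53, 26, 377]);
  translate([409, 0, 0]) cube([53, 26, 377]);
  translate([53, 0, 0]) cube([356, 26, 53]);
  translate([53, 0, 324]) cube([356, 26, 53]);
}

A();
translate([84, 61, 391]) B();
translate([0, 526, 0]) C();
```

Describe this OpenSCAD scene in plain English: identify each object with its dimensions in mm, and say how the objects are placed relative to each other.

A is a four-legged stool. The seat is a 309×266×37 mm slab whose top surface is at z = 391 mm; four round legs, each 44 mm in diameter, run from the floor (z = 0) to the underside of the seat, each leg's axis is inset half a diameter from the nearest pair of seat edges (so the leg's bounding box is flush with the corner).

B is a spool: two coaxial disc flanges of radius 100 mm and thickness 25 mm, joined by a core cylinder of radius 71 mm and height 253 mm. The lower flange rests on z = 0 and the three cylinders share a vertical axis.

C is a rectangular picture frame lying in the x–z plane (depth along y). The opening is 356 mm wide (x) by 271 mm tall (z), surrounded by a border 53 mm wide on all four sides. The frame is 26 mm deep and is made of two full-height vertical stiles with two horizontal rails fitted between them.

The spool is on top of the stool. The picture frame is on the floor beside the stool on its +y side.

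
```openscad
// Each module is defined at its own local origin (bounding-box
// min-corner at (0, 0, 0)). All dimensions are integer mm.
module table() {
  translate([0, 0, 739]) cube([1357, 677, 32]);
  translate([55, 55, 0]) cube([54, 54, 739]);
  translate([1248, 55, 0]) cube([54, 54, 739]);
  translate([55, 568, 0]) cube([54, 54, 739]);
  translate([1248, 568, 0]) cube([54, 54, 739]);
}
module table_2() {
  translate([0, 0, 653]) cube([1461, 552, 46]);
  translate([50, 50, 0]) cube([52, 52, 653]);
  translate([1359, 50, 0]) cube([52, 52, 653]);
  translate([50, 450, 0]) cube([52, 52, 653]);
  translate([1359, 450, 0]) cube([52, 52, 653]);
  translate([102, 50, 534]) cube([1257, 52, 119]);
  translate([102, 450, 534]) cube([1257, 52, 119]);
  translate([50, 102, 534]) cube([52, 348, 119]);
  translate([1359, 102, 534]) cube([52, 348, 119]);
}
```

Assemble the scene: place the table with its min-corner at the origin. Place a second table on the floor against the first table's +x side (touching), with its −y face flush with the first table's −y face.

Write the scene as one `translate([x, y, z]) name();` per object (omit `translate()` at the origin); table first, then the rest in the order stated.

table();
translate([1357, 0, 0]) table_2();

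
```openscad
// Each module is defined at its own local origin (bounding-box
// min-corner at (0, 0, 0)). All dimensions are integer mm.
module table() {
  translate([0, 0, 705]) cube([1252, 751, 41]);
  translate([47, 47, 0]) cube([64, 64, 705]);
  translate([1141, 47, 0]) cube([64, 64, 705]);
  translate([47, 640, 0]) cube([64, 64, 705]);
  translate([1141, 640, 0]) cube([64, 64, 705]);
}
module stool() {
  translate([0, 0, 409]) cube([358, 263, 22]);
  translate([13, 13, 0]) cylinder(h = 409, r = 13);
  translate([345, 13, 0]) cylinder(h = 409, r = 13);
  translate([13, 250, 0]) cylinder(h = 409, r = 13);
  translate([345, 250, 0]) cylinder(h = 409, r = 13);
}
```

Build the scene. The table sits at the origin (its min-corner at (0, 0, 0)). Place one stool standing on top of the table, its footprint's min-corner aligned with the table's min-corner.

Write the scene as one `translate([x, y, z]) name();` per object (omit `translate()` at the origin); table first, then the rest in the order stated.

table();
translate([0, 0, 746]) stool();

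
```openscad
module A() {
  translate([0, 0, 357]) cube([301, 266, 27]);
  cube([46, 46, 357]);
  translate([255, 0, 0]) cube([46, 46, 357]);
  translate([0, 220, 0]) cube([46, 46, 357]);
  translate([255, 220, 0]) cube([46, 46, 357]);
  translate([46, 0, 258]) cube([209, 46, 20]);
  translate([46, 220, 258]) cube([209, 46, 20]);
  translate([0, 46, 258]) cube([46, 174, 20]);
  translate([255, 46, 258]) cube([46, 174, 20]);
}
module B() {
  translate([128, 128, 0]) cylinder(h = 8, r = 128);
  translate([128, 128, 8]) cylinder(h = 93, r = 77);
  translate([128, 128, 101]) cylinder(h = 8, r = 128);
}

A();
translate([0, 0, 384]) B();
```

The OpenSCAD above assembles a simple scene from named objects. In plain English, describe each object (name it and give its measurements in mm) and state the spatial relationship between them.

A is a simple wooden stool: a rectangular seat 301 mm (x) by 266 mm (y), 27 mm thick, top face at z = 384 mm, on four square legs, each 46×46 mm in cross-section. The legs rest on z = 0, each flush with a corner of the seat. Four stretchers, 46 mm wide and 20 mm tall, connect adjacent legs with their undersides at z = 258 mm, each running between the inner faces of the legs it joins and aligned with the legs' outer faces on the other axis.

B is a spool: two coaxial disc flanges of radius 128 mm and thickness 8 mm, joined by a core cylinder of radius 77 mm and height 93 mm. The lower flange rests on z = 0 and the three cylinders share a vertical axis.

The spool is on top of the stool.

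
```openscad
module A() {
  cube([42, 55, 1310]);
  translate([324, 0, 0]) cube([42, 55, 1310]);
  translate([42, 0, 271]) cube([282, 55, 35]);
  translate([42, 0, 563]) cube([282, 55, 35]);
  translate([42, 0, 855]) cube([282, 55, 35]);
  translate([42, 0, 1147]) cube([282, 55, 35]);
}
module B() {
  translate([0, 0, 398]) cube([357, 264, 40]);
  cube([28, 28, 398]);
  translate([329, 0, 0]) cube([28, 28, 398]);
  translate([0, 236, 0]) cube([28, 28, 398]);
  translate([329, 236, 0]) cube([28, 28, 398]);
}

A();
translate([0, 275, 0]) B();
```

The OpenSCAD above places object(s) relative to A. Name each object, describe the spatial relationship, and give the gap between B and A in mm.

The stool's nearest face is 220 mm from the ladder's +y face.

A is a ladder. B is a stool. The stool is on the floor beside the ladder on its +y side. The gap between the stool and the ladder is 220 mm.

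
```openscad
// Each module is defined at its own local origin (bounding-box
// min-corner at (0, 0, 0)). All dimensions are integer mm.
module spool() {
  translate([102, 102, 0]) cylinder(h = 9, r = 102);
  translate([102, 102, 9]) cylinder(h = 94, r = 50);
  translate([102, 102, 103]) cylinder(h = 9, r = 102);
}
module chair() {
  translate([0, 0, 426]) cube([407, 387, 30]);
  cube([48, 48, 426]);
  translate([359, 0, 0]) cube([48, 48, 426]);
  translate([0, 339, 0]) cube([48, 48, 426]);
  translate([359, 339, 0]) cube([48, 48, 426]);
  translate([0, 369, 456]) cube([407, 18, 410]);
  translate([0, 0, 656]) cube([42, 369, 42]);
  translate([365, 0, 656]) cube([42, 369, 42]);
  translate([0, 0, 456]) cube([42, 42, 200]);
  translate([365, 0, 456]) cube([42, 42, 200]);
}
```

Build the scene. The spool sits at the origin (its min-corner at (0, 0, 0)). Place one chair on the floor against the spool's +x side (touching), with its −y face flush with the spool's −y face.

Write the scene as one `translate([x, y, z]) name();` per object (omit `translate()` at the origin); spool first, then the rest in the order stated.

spool();
translate([204, 0, 0]) chair();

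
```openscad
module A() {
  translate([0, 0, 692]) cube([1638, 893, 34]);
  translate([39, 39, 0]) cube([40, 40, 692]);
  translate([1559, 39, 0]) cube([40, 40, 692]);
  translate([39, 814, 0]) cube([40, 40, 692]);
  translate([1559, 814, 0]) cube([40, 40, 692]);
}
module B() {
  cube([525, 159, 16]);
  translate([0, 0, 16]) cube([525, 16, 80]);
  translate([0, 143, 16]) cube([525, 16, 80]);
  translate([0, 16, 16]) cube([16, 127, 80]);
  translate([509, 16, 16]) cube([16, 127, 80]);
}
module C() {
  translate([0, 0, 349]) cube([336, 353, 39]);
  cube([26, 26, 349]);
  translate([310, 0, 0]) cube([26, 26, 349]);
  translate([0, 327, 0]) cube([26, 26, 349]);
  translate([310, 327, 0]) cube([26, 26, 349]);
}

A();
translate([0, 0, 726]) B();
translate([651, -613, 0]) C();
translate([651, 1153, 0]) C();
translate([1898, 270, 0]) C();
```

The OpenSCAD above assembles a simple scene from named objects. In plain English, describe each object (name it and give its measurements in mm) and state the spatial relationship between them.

A is a table with a 1638×893 mm rectangular top, 34 mm thick, top surface at z = 726 mm, supported by four 40×40 mm square legs, each inset 39 mm from the nearest pair of top edges, running from the floor.

B is an open-topped rectangular box: outside dimensions 525×159×96 mm, with a uniform wall and base thickness of 16 mm. The base is a full 525×159 slab on the floor; four walls sit on top of the base. The front and back walls (the −y and +y sides) span the full width; the two side walls fit between them.

C is a four-legged stool. The seat is 336×353 mm, 39 mm thick, top at z = 388 mm. It stands on four square legs, each 26×26 mm in cross-section, from z = 0 to the seat underside, each flush with a corner of the seat.

The open box is on top of the table. Three stools sit around the table at the −y, +y, +x sides.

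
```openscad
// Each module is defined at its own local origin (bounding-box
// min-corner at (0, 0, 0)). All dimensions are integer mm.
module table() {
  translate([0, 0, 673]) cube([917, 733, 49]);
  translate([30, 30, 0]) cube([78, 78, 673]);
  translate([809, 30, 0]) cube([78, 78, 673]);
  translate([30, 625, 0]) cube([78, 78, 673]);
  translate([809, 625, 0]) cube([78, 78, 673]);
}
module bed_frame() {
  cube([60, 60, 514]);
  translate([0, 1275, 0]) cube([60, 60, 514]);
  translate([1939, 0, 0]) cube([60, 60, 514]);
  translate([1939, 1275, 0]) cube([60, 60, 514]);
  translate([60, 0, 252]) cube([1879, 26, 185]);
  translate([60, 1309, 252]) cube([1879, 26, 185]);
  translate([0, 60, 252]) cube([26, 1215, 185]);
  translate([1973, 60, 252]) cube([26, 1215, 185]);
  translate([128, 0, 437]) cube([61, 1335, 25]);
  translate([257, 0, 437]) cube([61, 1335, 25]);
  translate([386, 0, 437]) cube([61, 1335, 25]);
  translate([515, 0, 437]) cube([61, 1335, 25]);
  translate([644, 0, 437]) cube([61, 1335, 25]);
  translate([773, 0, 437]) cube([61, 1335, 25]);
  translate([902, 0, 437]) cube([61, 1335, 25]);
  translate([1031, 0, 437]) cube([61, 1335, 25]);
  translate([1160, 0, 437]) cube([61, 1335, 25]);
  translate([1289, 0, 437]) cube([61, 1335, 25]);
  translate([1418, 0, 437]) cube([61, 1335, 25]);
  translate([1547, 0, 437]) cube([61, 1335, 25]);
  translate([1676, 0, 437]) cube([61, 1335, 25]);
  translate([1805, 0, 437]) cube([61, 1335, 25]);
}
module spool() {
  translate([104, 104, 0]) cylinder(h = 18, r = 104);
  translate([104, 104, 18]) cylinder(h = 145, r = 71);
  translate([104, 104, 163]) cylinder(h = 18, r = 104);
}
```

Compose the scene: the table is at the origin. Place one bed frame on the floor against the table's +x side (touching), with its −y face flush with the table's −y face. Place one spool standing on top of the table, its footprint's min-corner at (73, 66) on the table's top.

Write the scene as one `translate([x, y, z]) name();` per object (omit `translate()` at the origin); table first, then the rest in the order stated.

table();
translate([917, 0, 0]) bed_frame();
translate([73, 66, 722]) spool();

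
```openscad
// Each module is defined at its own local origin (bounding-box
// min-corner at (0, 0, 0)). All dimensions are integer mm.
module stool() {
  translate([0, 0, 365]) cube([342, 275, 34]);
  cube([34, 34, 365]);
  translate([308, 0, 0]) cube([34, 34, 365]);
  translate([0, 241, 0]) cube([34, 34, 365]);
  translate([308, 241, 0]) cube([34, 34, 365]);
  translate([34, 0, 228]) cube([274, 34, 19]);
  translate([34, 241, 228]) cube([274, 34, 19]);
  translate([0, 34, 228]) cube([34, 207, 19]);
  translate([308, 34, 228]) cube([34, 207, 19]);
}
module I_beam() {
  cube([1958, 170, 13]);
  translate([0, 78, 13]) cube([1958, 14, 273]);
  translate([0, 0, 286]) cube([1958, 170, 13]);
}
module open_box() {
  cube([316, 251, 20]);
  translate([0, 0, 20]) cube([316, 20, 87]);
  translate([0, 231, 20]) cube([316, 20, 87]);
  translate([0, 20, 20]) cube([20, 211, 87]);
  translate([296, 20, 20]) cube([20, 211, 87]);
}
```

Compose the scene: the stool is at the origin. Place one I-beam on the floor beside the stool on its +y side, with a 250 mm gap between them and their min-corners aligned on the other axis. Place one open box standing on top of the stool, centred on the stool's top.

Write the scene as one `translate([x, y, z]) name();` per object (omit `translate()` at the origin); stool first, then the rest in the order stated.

stool();
translate([0, 525, 0]) I_beam();
translate([13, 12, 399]) open_box();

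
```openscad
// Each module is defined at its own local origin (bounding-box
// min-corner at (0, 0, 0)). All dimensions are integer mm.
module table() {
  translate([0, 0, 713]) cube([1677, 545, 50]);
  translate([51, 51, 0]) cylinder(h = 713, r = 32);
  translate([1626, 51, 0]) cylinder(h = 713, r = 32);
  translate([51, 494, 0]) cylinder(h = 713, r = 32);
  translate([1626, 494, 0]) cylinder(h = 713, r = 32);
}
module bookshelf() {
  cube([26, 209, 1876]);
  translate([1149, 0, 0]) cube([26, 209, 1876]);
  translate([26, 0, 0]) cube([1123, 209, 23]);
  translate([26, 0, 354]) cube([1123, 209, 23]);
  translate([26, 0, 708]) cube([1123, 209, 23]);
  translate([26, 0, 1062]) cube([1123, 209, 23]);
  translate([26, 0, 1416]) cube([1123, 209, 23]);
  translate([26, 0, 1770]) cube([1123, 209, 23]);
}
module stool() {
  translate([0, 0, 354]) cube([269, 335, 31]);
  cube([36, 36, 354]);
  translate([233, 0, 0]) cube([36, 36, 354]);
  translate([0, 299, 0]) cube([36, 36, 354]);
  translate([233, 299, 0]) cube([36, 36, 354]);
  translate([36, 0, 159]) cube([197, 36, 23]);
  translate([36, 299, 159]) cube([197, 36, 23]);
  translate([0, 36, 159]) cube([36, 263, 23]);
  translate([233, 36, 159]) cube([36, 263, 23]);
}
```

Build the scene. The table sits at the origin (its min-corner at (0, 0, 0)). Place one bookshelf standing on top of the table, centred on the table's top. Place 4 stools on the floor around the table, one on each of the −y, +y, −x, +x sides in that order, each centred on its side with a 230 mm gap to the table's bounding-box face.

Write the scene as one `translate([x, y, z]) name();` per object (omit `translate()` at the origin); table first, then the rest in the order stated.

table();
translate([251, 168, 763]) bookshelf();
translate([704, -565, 0]) stool();
translate([704, 775, 0]) stool();
translate([-499, 105, 0]) stool();
translate([1907, 105, 0]) stool();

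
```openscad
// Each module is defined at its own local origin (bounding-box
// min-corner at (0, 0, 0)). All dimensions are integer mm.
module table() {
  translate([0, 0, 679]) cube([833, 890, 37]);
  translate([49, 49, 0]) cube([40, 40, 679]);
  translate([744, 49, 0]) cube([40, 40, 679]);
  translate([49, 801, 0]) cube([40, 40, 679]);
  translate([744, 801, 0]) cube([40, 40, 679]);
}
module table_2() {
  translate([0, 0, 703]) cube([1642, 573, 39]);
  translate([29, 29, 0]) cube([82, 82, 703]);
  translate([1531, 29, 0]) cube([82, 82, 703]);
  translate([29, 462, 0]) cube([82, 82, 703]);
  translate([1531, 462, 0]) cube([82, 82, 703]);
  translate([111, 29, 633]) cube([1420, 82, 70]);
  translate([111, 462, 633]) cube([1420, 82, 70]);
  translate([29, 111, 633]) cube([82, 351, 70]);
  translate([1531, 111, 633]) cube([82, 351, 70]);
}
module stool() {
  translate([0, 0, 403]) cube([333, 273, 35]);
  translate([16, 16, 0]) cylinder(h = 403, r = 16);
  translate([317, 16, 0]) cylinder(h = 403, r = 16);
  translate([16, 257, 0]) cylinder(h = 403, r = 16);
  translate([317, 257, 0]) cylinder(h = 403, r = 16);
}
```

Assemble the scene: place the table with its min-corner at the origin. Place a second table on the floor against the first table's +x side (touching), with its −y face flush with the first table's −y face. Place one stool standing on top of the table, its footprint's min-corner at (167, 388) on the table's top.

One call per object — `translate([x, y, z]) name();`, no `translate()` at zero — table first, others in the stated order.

table();
translate([833, 0, 0]) table_2();
translate([167, 388, 716]) stool();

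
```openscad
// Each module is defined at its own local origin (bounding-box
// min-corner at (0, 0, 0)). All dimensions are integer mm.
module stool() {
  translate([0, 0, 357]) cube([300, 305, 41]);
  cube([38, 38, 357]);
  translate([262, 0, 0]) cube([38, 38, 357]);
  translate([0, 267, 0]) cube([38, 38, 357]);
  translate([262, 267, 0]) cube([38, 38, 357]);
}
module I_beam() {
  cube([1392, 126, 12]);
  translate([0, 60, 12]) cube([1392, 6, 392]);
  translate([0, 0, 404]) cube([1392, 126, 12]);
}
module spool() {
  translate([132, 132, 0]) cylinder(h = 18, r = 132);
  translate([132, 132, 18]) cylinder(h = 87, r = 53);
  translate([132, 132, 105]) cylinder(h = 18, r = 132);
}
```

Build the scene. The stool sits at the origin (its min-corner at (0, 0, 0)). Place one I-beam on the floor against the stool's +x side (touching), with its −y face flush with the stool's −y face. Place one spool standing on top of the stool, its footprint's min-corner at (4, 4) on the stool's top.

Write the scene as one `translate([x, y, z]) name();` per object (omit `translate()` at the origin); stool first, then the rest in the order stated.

stool();
translate([300, 0, 0]) I_beam();
translate([4, 4, 398]) spool();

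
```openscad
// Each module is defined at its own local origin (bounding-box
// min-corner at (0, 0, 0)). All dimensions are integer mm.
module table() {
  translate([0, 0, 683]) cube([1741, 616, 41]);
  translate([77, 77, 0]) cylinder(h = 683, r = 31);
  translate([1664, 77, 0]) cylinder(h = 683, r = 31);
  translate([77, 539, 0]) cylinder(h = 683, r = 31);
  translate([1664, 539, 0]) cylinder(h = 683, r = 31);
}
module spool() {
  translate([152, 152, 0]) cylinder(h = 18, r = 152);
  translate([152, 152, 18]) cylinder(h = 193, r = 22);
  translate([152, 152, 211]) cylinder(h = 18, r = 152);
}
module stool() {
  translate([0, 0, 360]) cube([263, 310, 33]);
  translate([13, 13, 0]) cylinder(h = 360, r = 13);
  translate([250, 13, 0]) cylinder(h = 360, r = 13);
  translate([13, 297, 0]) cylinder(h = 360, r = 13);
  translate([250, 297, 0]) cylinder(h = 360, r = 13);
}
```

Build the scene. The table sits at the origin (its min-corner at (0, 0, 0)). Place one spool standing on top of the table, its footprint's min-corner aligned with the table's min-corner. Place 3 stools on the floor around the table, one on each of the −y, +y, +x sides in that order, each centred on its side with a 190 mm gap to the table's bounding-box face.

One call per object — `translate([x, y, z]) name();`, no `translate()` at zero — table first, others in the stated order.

table();
translate([0, 0, 724]) spool();
translate([739, -500, 0]) stool();
translate([739, 806, 0]) stool();
translate([1931, 153, 0]) stool();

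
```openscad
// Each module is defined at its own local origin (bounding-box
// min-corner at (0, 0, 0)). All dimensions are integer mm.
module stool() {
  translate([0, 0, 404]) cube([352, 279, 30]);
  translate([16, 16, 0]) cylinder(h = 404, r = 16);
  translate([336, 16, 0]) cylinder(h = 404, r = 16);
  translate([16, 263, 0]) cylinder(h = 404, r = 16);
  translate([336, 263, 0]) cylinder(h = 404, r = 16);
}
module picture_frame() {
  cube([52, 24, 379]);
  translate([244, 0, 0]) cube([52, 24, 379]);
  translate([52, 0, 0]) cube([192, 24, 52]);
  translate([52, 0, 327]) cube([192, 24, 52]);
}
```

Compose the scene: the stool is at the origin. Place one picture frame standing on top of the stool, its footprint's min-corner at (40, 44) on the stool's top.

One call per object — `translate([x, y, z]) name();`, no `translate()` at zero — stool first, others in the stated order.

stool();
translate([40, 44, 434]) picture_frame();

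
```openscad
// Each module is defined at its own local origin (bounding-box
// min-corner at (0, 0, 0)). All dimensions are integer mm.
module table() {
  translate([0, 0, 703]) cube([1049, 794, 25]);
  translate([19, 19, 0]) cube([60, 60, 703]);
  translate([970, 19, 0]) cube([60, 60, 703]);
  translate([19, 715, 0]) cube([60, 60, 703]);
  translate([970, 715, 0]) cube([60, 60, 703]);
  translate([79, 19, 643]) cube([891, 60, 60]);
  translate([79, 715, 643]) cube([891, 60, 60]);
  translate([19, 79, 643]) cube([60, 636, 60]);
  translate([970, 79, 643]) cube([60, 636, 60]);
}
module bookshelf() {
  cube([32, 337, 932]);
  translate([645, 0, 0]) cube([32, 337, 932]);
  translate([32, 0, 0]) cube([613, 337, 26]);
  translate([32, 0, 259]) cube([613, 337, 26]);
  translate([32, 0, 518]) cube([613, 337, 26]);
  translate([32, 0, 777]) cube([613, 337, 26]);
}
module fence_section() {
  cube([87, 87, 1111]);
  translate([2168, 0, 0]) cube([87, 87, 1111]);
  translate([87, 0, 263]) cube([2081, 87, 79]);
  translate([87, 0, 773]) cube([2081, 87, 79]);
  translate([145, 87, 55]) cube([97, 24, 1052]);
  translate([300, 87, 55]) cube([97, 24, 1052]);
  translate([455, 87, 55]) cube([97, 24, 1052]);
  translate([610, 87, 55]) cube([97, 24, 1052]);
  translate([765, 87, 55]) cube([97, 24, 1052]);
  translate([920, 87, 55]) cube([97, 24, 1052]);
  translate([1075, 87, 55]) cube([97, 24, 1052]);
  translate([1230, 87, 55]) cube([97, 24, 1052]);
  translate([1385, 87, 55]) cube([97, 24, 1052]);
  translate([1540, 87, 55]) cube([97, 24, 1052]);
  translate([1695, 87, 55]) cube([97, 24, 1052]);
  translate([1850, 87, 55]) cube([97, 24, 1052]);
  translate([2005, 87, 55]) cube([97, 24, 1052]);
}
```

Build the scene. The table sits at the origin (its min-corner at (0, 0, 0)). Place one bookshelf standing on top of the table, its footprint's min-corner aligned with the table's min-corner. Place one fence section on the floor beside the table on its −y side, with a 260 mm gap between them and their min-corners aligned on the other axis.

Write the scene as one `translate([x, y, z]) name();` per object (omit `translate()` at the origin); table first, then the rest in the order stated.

table();
translate([0, 0, 728]) bookshelf();
translate([0, -371, 0]) fence_section();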